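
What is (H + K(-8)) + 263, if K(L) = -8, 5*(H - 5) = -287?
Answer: 1013/5 ≈ 202.60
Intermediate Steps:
H = -262/5 (H = 5 + (1/5)*(-287) = 5 - 287/5 = -262/5 ≈ -52.400)
(H + K(-8)) + 263 = (-262/5 - 8) + 263 = -302/5 + 263 = 1013/5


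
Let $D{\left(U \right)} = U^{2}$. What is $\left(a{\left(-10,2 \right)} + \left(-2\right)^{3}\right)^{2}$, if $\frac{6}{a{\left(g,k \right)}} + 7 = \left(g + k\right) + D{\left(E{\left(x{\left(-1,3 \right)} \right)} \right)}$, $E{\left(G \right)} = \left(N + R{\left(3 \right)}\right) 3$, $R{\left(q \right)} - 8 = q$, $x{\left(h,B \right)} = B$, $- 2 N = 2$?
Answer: $\frac{5560164}{87025} \approx 63.892$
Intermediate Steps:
$N = -1$ ($N = \left(- \frac{1}{2}\right) 2 = -1$)
$R{\left(q \right)} = 8 + q$
$E{\left(G \right)} = 30$ ($E{\left(G \right)} = \left(-1 + \left(8 + 3\right)\right) 3 = \left(-1 + 11\right) 3 = 10 \cdot 3 = 30$)
$a{\left(g,k \right)} = \frac{6}{893 + g + k}$ ($a{\left(g,k \right)} = \frac{6}{-7 + \left(\left(g + k\right) + 30^{2}\right)} = \frac{6}{-7 + \left(\left(g + k\right) + 900\right)} = \frac{6}{-7 + \left(900 + g + k\right)} = \frac{6}{893 + g + k}$)
$\left(a{\left(-10,2 \right)} + \left(-2\right)^{3}\right)^{2} = \left(\frac{6}{893 - 10 + 2} + \left(-2\right)^{3}\right)^{2} = \left(\frac{6}{885} - 8\right)^{2} = \left(6 \cdot \frac{1}{885} - 8\right)^{2} = \left(\frac{2}{295} - 8\right)^{2} = \left(- \frac{2358}{295}\right)^{2} = \frac{5560164}{87025}$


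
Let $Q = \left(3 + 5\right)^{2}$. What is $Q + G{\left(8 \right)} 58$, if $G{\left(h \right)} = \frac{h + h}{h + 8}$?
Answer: $122$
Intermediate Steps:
$G{\left(h \right)} = \frac{2 h}{8 + h}$
$Q = 64$ ($Q = 8^{2} = 64$)
$Q + G{\left(8 \right)} 58 = 64 + 2 \cdot 8 \frac{1}{8 + 8} \cdot 58 = 64 + 2 \cdot 8 \cdot \frac{1}{16} \cdot 58 = 64 + 1 \cdot 58 = 64 + 58 = 122$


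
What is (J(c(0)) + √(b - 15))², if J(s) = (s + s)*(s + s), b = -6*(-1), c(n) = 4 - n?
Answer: 4087 + 384*I ≈ 4087.0 + 384.0*I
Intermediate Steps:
b = 6
J(s) = 4*s² (J(s) = (2*s)*(2*s) = 4*s²)
(J(c(0)) + √(b - 15))² = (4*(4 - 1*0)² + √(6 - 15))² = (4*(4 + 0)² + √(-9))² = (4*4² + 3*I)² = (4*16 + 3*I)² = (64 + 3*I)²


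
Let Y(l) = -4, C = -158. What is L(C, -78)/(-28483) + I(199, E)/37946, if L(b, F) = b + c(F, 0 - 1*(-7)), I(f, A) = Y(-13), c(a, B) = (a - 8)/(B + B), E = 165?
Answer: 21401215/3782855713 ≈ 0.0056574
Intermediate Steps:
c(a, B) = (-8 + a)/(2*B) (c(a, B) = (-8 + a)/((2*B)) = (-8 + a)*(1/(2*B)) = (-8 + a)/(2*B))
I(f, A) = -4
L(b, F) = -4/7 + b + F/14 (L(b, F) = b + (-8 + F)/(2*(0 - 1*(-7))) = b + (-8 + F)/(2*(0 + 7)) = b + (½)*(-8 + F)/7 = b + (½)*(⅐)*(-8 + F) = b + (-4/7 + F/14) = -4/7 + b + F/14)
L(C, -78)/(-28483) + I(199, E)/37946 = (-4/7 - 158 + (1/14)*(-78))/(-28483) - 4/37946 = (-4/7 - 158 - 39/7)*(-1/28483) - 4*1/37946 = -1149/7*(-1/28483) - 2/18973 = 1149/199381 - 2/18973 = 21401215/3782855713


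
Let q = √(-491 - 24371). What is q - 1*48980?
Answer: -48980 + I*√24862 ≈ -48980.0 + 157.68*I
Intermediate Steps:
q = I*√24862 (q = √(-24862) = I*√24862 ≈ 157.68*I)
q - 1*48980 = I*√24862 - 1*48980 = I*√24862 - 48980 = -48980 + I*√24862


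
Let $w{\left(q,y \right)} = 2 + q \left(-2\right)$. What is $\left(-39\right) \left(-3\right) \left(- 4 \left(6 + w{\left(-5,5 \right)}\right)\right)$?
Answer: $-8424$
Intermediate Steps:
$w{\left(q,y \right)} = 2 - 2 q$
$\left(-39\right) \left(-3\right) \left(- 4 \left(6 + w{\left(-5,5 \right)}\right)\right) = \left(-39\right) \left(-3\right) \left(- 4 \left(6 + \left(2 - -10\right)\right)\right) = 117 \left(- 4 \left(6 + \left(2 + 10\right)\right)\right) = 117 \left(- 4 \left(6 + 12\right)\right) = 117 \left(\left(-4\right) 18\right) = 117 \left(-72\right) = -8424$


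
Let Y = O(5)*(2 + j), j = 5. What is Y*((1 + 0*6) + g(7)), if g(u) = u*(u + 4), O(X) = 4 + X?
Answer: 4914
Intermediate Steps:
g(u) = u*(4 + u)
Y = 63 (Y = (4 + 5)*(2 + 5) = 9*7 = 63)
Y*((1 + 0*6) + g(7)) = 63*((1 + 0*6) + 7*(4 + 7)) = 63*((1 + 0) + 7*11) = 63*(1 + 77) = 63*78 = 4914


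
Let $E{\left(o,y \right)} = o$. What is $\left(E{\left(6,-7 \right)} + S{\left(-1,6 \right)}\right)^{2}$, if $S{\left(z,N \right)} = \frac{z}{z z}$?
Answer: $25$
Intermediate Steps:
$S{\left(z,N \right)} = \frac{1}{z}$ ($S{\left(z,N \right)} = \frac{z}{z^{2}} = \frac{1}{z}$)
$\left(E{\left(6,-7 \right)} + S{\left(-1,6 \right)}\right)^{2} = \left(6 + \frac{1}{-1}\right)^{2} = \left(6 - 1\right)^{2} = 5^{2} = 25$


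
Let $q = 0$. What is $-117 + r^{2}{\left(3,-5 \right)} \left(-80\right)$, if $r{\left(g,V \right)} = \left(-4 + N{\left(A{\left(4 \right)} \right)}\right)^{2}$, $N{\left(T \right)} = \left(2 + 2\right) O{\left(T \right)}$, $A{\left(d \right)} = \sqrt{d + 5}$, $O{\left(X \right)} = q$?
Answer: $-20597$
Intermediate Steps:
$O{\left(X \right)} = 0$
$A{\left(d \right)} = \sqrt{5 + d}$
$N{\left(T \right)} = 0$ ($N{\left(T \right)} = \left(2 + 2\right) 0 = 4 \cdot 0 = 0$)
$r{\left(g,V \right)} = 16$ ($r{\left(g,V \right)} = \left(-4 + 0\right)^{2} = \left(-4\right)^{2} = 16$)
$-117 + r^{2}{\left(3,-5 \right)} \left(-80\right) = -117 + 16^{2} \left(-80\right) = -117 + 256 \left(-80\right) = -117 - 20480 = -20597$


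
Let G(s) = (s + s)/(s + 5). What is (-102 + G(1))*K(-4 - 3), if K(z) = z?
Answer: 2135/3 ≈ 711.67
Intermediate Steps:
G(s) = 2*s/(5 + s) (G(s) = (2*s)/(5 + s) = 2*s/(5 + s))
(-102 + G(1))*K(-4 - 3) = (-102 + 2*1/(5 + 1))*(-4 - 3) = (-102 + 2*1/6)*(-7) = (-102 + 2*1*(⅙))*(-7) = (-102 + ⅓)*(-7) = -305/3*(-7) = 2135/3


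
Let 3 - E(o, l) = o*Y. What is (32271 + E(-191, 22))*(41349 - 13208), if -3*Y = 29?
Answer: 2568794903/3 ≈ 8.5626e+8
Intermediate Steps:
Y = -29/3 (Y = -⅓*29 = -29/3 ≈ -9.6667)
E(o, l) = 3 + 29*o/3 (E(o, l) = 3 - o*(-29)/3 = 3 - (-29)*o/3 = 3 + 29*o/3)
(32271 + E(-191, 22))*(41349 - 13208) = (32271 + (3 + (29/3)*(-191)))*(41349 - 13208) = (32271 + (3 - 5539/3))*28141 = (32271 - 5530/3)*28141 = (91283/3)*28141 = 2568794903/3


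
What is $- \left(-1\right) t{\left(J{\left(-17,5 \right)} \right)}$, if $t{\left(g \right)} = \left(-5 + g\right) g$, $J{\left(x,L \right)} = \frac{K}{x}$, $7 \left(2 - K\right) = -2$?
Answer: $\frac{9776}{14161} \approx 0.69035$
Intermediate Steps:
$K = \frac{16}{7}$ ($K = 2 - - \frac{2}{7} = 2 + \frac{2}{7} = \frac{16}{7} \approx 2.2857$)
$J{\left(x,L \right)} = \frac{16}{7 x}$
$t{\left(g \right)} = g \left(-5 + g\right)$
$- \left(-1\right) t{\left(J{\left(-17,5 \right)} \right)} = - \left(-1\right) \frac{16}{7 \left(-17\right)} \left(-5 + \frac{16}{7 \left(-17\right)}\right) = - \left(-1\right) \frac{16}{7} \left(- \frac{1}{17}\right) \left(-5 + \frac{16}{7} \left(- \frac{1}{17}\right)\right) = - \left(-1\right) \left(- \frac{16 \left(-5 - \frac{16}{119}\right)}{119}\right) = - \left(-1\right) \left(\left(- \frac{16}{119}\right) \left(- \frac{611}{119}\right)\right) = - \frac{\left(-1\right) 9776}{14161} = \left(-1\right) \left(- \frac{9776}{14161}\right) = \frac{9776}{14161}$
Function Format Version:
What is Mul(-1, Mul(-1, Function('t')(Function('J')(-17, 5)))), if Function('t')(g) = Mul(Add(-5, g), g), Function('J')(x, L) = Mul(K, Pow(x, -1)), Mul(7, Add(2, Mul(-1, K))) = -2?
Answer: Rational(9776, 14161) ≈ 0.69035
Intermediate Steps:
K = Rational(16, 7) (K = Add(2, Mul(Rational(-1, 7), -2)) = Add(2, Rational(2, 7)) = Rational(16, 7) ≈ 2.2857)
Function('J')(x, L) = Mul(Rational(16, 7), Pow(x, -1))
Function('t')(g) = Mul(g, Add(-5, g))
Mul(-1, Mul(-1, Function('t')(Function('J')(-17, 5)))) = Mul(-1, Mul(-1, Mul(Mul(Rational(16, 7), Pow(-17, -1)), Add(-5, Mul(Rational(16, 7), Pow(-17, -1)))))) = Mul(-1, Mul(-1, Mul(Mul(Rational(16, 7), Rational(-1, 17)), Add(-5, Mul(Rational(16, 7), Rational(-1, 17)))))) = Mul(-1, Mul(-1, Mul(Rational(-16, 119), Add(-5, Rational(-16, 119))))) = Mul(-1, Mul(-1, Mul(Rational(-16, 119), Rational(-611, 119)))) = Mul(-1, Mul(-1, Rational(9776, 14161))) = Mul(-1, Rational(-9776, 14161)) = Rational(9776, 14161)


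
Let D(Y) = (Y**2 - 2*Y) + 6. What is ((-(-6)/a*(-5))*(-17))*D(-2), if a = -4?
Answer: -1785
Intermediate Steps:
D(Y) = 6 + Y**2 - 2*Y
((-(-6)/a*(-5))*(-17))*D(-2) = ((-(-6)/(-4)*(-5))*(-17))*(6 + (-2)**2 - 2*(-2)) = ((-(-6)*(-1)/4*(-5))*(-17))*(6 + 4 + 4) = ((-3*1/2*(-5))*(-17))*14 = (-3/2*(-5)*(-17))*14 = ((15/2)*(-17))*14 = -255/2*14 = -1785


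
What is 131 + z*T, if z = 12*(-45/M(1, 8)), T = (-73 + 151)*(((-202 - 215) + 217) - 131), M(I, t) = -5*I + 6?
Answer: 13941851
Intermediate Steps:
M(I, t) = 6 - 5*I
T = -25818 (T = 78*((-417 + 217) - 131) = 78*(-200 - 131) = 78*(-331) = -25818)
z = -540 (z = 12*(-45/(6 - 5*1)) = 12*(-45/(6 - 5)) = 12*(-45/1) = 12*(-45*1) = 12*(-45) = -540)
131 + z*T = 131 - 540*(-25818) = 131 + 13941720 = 13941851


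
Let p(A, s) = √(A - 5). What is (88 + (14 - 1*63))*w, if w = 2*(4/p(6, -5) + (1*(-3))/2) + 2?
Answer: 273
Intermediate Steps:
p(A, s) = √(-5 + A)
w = 7 (w = 2*(4/(√(-5 + 6)) + (1*(-3))/2) + 2 = 2*(4/(√1) - 3*½) + 2 = 2*(4/1 - 3/2) + 2 = 2*(4*1 - 3/2) + 2 = 2*(4 - 3/2) + 2 = 2*(5/2) + 2 = 5 + 2 = 7)
(88 + (14 - 1*63))*w = (88 + (14 - 1*63))*7 = (88 + (14 - 63))*7 = (88 - 49)*7 = 39*7 = 273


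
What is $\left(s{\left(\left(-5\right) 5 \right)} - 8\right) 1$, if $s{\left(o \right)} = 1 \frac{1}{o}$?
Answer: $- \frac{201}{25} \approx -8.04$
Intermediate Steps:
$s{\left(o \right)} = \frac{1}{o}$
$\left(s{\left(\left(-5\right) 5 \right)} - 8\right) 1 = \left(\frac{1}{\left(-5\right) 5} - 8\right) 1 = \left(\frac{1}{-25} - 8\right) 1 = \left(- \frac{1}{25} - 8\right) 1 = \left(- \frac{201}{25}\right) 1 = - \frac{201}{25}$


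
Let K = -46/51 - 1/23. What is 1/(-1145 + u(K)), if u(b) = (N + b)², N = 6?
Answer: -1375929/1540285664 ≈ -0.00089329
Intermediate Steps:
K = -1109/1173 (K = -46*1/51 - 1*1/23 = -46/51 - 1/23 = -1109/1173 ≈ -0.94544)
u(b) = (6 + b)²
1/(-1145 + u(K)) = 1/(-1145 + (6 - 1109/1173)²) = 1/(-1145 + (5929/1173)²) = 1/(-1145 + 35153041/1375929) = 1/(-1540285664/1375929) = -1375929/1540285664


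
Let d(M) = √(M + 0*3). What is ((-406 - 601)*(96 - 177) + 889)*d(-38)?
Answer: 82456*I*√38 ≈ 5.0829e+5*I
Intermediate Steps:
d(M) = √M (d(M) = √(M + 0) = √M)
((-406 - 601)*(96 - 177) + 889)*d(-38) = ((-406 - 601)*(96 - 177) + 889)*√(-38) = (-1007*(-81) + 889)*(I*√38) = (81567 + 889)*(I*√38) = 82456*(I*√38) = 82456*I*√38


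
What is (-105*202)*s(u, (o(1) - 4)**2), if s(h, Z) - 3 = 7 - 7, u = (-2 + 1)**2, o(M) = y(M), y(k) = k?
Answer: -63630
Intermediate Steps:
o(M) = M
u = 1 (u = (-1)**2 = 1)
s(h, Z) = 3 (s(h, Z) = 3 + (7 - 7) = 3 + 0 = 3)
(-105*202)*s(u, (o(1) - 4)**2) = -105*202*3 = -21210*3 = -63630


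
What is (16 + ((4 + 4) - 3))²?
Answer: 441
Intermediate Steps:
(16 + ((4 + 4) - 3))² = (16 + (8 - 3))² = (16 + 5)² = 21² = 441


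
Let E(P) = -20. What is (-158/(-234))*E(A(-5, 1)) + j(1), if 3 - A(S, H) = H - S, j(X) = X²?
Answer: -1463/117 ≈ -12.504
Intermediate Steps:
A(S, H) = 3 + S - H (A(S, H) = 3 - (H - S) = 3 + (S - H) = 3 + S - H)
(-158/(-234))*E(A(-5, 1)) + j(1) = -158/(-234)*(-20) + 1² = -158*(-1/234)*(-20) + 1 = (79/117)*(-20) + 1 = -1580/117 + 1 = -1463/117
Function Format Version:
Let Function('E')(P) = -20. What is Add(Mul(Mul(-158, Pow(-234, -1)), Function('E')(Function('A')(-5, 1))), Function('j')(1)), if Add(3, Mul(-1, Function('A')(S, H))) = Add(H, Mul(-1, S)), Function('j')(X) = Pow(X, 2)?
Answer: Rational(-1463, 117) ≈ -12.504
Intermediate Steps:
Function('A')(S, H) = Add(3, S, Mul(-1, H)) (Function('A')(S, H) = Add(3, Mul(-1, Add(H, Mul(-1, S)))) = Add(3, Add(S, Mul(-1, H))) = Add(3, S, Mul(-1, H)))
Add(Mul(Mul(-158, Pow(-234, -1)), Function('E')(Function('A')(-5, 1))), Function('j')(1)) = Add(Mul(Mul(-158, Pow(-234, -1)), -20), Pow(1, 2)) = Add(Mul(Mul(-158, Rational(-1, 234)), -20), 1) = Add(Mul(Rational(79, 117), -20), 1) = Add(Rational(-1580, 117), 1) = Rational(-1463, 117)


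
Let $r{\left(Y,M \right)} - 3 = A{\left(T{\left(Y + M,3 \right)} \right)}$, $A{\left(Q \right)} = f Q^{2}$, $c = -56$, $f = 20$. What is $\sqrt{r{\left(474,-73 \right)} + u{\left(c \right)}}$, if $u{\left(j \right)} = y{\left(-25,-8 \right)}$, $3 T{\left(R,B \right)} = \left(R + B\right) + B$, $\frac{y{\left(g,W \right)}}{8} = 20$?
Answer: $\frac{\sqrt{3314447}}{3} \approx 606.85$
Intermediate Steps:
$y{\left(g,W \right)} = 160$ ($y{\left(g,W \right)} = 8 \cdot 20 = 160$)
$T{\left(R,B \right)} = \frac{R}{3} + \frac{2 B}{3}$ ($T{\left(R,B \right)} = \frac{\left(R + B\right) + B}{3} = \frac{\left(B + R\right) + B}{3} = \frac{R + 2 B}{3} = \frac{R}{3} + \frac{2 B}{3}$)
$A{\left(Q \right)} = 20 Q^{2}$
$r{\left(Y,M \right)} = 3 + 20 \left(2 + \frac{M}{3} + \frac{Y}{3}\right)^{2}$ ($r{\left(Y,M \right)} = 3 + 20 \left(\frac{Y + M}{3} + \frac{2}{3} \cdot 3\right)^{2} = 3 + 20 \left(\frac{M + Y}{3} + 2\right)^{2} = 3 + 20 \left(\left(\frac{M}{3} + \frac{Y}{3}\right) + 2\right)^{2} = 3 + 20 \left(2 + \frac{M}{3} + \frac{Y}{3}\right)^{2}$)
$u{\left(j \right)} = 160$
$\sqrt{r{\left(474,-73 \right)} + u{\left(c \right)}} = \sqrt{\left(3 + \frac{20 \left(6 - 73 + 474\right)^{2}}{9}\right) + 160} = \sqrt{\left(3 + \frac{20 \cdot 407^{2}}{9}\right) + 160} = \sqrt{\left(3 + \frac{20}{9} \cdot 165649\right) + 160} = \sqrt{\left(3 + \frac{3312980}{9}\right) + 160} = \sqrt{\frac{3313007}{9} + 160} = \sqrt{\frac{3314447}{9}} = \frac{\sqrt{3314447}}{3}$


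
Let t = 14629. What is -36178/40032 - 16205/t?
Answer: -588983261/292814064 ≈ -2.0115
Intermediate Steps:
-36178/40032 - 16205/t = -36178/40032 - 16205/14629 = -36178*1/40032 - 16205*1/14629 = -18089/20016 - 16205/14629 = -588983261/292814064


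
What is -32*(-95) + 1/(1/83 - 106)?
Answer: 26742797/8797 ≈ 3040.0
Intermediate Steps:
-32*(-95) + 1/(1/83 - 106) = 3040 + 1/(1/83 - 106) = 3040 + 1/(-8797/83) = 3040 - 83/8797 = 26742797/8797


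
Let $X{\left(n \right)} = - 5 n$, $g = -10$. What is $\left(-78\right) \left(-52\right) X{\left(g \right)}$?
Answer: $202800$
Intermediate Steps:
$\left(-78\right) \left(-52\right) X{\left(g \right)} = \left(-78\right) \left(-52\right) \left(\left(-5\right) \left(-10\right)\right) = 4056 \cdot 50 = 202800$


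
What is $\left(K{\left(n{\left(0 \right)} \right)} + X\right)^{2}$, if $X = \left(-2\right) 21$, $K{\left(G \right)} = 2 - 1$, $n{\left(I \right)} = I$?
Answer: $1681$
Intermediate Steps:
$K{\left(G \right)} = 1$ ($K{\left(G \right)} = 2 - 1 = 1$)
$X = -42$
$\left(K{\left(n{\left(0 \right)} \right)} + X\right)^{2} = \left(1 - 42\right)^{2} = \left(-41\right)^{2} = 1681$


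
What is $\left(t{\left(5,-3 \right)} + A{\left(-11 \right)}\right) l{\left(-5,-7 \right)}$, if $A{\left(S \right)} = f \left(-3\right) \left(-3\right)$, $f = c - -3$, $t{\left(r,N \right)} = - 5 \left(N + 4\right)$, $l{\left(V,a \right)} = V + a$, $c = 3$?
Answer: $-588$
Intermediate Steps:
$t{\left(r,N \right)} = -20 - 5 N$ ($t{\left(r,N \right)} = - 5 \left(4 + N\right) = -20 - 5 N$)
$f = 6$ ($f = 3 - -3 = 3 + 3 = 6$)
$A{\left(S \right)} = 54$ ($A{\left(S \right)} = 6 \left(-3\right) \left(-3\right) = \left(-18\right) \left(-3\right) = 54$)
$\left(t{\left(5,-3 \right)} + A{\left(-11 \right)}\right) l{\left(-5,-7 \right)} = \left(\left(-20 - -15\right) + 54\right) \left(-5 - 7\right) = \left(\left(-20 + 15\right) + 54\right) \left(-12\right) = \left(-5 + 54\right) \left(-12\right) = 49 \left(-12\right) = -588$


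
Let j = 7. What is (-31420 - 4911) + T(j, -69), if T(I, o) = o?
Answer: -36400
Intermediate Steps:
(-31420 - 4911) + T(j, -69) = (-31420 - 4911) - 69 = -36331 - 69 = -36400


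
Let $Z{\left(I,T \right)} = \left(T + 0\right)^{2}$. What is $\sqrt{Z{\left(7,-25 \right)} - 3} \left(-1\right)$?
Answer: $- \sqrt{622} \approx -24.94$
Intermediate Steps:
$Z{\left(I,T \right)} = T^{2}$
$\sqrt{Z{\left(7,-25 \right)} - 3} \left(-1\right) = \sqrt{\left(-25\right)^{2} - 3} \left(-1\right) = \sqrt{625 - 3} \left(-1\right) = \sqrt{622} \left(-1\right) = - \sqrt{622}$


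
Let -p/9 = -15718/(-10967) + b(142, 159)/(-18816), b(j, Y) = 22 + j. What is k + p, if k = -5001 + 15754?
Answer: 184690877293/17196256 ≈ 10740.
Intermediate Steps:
p = -220463475/17196256 (p = -9*(-15718/(-10967) + (22 + 142)/(-18816)) = -9*(-15718*(-1/10967) + 164*(-1/18816)) = -9*(15718/10967 - 41/4704) = -9*73487825/51588768 = -220463475/17196256 ≈ -12.820)
k = 10753
k + p = 10753 - 220463475/17196256 = 184690877293/17196256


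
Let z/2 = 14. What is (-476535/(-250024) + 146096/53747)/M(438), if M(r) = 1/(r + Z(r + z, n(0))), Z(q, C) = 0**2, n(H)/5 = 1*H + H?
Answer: 13608623415831/6719019964 ≈ 2025.4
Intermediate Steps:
z = 28 (z = 2*14 = 28)
n(H) = 10*H (n(H) = 5*(1*H + H) = 5*(H + H) = 5*(2*H) = 10*H)
Z(q, C) = 0
M(r) = 1/r (M(r) = 1/(r + 0) = 1/r)
(-476535/(-250024) + 146096/53747)/M(438) = (-476535/(-250024) + 146096/53747)/(1/438) = (-476535*(-1/250024) + 146096*(1/53747))/(1/438) = (476535/250024 + 146096/53747)*438 = (62139832949/13438039928)*438 = 13608623415831/6719019964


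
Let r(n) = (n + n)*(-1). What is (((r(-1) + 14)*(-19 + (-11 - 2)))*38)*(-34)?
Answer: 661504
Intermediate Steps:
r(n) = -2*n (r(n) = (2*n)*(-1) = -2*n)
(((r(-1) + 14)*(-19 + (-11 - 2)))*38)*(-34) = (((-2*(-1) + 14)*(-19 + (-11 - 2)))*38)*(-34) = (((2 + 14)*(-19 - 13))*38)*(-34) = ((16*(-32))*38)*(-34) = -512*38*(-34) = -19456*(-34) = 661504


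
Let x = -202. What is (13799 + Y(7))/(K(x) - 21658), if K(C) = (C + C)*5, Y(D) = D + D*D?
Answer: -13855/23678 ≈ -0.58514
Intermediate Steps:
Y(D) = D + D**2
K(C) = 10*C (K(C) = (2*C)*5 = 10*C)
(13799 + Y(7))/(K(x) - 21658) = (13799 + 7*(1 + 7))/(10*(-202) - 21658) = (13799 + 7*8)/(-2020 - 21658) = (13799 + 56)/(-23678) = 13855*(-1/23678) = -13855/23678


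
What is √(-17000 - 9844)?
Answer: 2*I*√6711 ≈ 163.84*I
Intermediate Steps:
√(-17000 - 9844) = √(-26844) = 2*I*√6711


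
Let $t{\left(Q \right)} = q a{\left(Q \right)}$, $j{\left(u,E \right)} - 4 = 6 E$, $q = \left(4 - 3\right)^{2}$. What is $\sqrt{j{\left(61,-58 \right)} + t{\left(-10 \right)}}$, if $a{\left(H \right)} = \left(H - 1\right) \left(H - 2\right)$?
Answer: $2 i \sqrt{53} \approx 14.56 i$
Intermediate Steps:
$a{\left(H \right)} = \left(-1 + H\right) \left(-2 + H\right)$
$q = 1$ ($q = 1^{2} = 1$)
$j{\left(u,E \right)} = 4 + 6 E$
$t{\left(Q \right)} = 2 + Q^{2} - 3 Q$ ($t{\left(Q \right)} = 1 \left(2 + Q^{2} - 3 Q\right) = 2 + Q^{2} - 3 Q$)
$\sqrt{j{\left(61,-58 \right)} + t{\left(-10 \right)}} = \sqrt{\left(4 + 6 \left(-58\right)\right) + \left(2 + \left(-10\right)^{2} - -30\right)} = \sqrt{\left(4 - 348\right) + \left(2 + 100 + 30\right)} = \sqrt{-344 + 132} = \sqrt{-212} = 2 i \sqrt{53}$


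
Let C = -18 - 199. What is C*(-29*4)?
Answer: 25172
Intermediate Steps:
C = -217
C*(-29*4) = -(-6293)*4 = -217*(-116) = 25172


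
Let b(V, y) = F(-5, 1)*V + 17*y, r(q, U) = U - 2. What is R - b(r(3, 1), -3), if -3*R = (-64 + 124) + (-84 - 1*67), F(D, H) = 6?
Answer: 262/3 ≈ 87.333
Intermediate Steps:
r(q, U) = -2 + U
b(V, y) = 6*V + 17*y
R = 91/3 (R = -((-64 + 124) + (-84 - 1*67))/3 = -(60 + (-84 - 67))/3 = -(60 - 151)/3 = -1/3*(-91) = 91/3 ≈ 30.333)
R - b(r(3, 1), -3) = 91/3 - (6*(-2 + 1) + 17*(-3)) = 91/3 - (6*(-1) - 51) = 91/3 - (-6 - 51) = 91/3 - 1*(-57) = 91/3 + 57 = 262/3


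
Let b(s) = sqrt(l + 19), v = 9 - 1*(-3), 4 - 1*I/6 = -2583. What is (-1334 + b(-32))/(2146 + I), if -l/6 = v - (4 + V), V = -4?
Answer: -667/8834 + I*sqrt(53)/17668 ≈ -0.075504 + 0.00041205*I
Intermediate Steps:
I = 15522 (I = 24 - 6*(-2583) = 24 + 15498 = 15522)
v = 12 (v = 9 + 3 = 12)
l = -72 (l = -6*(12 - (4 - 4)) = -6*(12 - 1*0) = -6*(12 + 0) = -6*12 = -72)
b(s) = I*sqrt(53) (b(s) = sqrt(-72 + 19) = sqrt(-53) = I*sqrt(53))
(-1334 + b(-32))/(2146 + I) = (-1334 + I*sqrt(53))/(2146 + 15522) = (-1334 + I*sqrt(53))/17668 = (-1334 + I*sqrt(53))*(1/17668) = -667/8834 + I*sqrt(53)/17668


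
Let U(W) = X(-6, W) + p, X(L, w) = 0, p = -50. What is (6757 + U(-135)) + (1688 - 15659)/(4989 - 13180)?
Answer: 54951008/8191 ≈ 6708.7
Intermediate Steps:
U(W) = -50 (U(W) = 0 - 50 = -50)
(6757 + U(-135)) + (1688 - 15659)/(4989 - 13180) = (6757 - 50) + (1688 - 15659)/(4989 - 13180) = 6707 - 13971/(-8191) = 6707 - 13971*(-1/8191) = 6707 + 13971/8191 = 54951008/8191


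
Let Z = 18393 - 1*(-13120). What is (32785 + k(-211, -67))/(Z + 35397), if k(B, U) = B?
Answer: 16287/33455 ≈ 0.48683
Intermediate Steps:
Z = 31513 (Z = 18393 + 13120 = 31513)
(32785 + k(-211, -67))/(Z + 35397) = (32785 - 211)/(31513 + 35397) = 32574/66910 = 32574*(1/66910) = 16287/33455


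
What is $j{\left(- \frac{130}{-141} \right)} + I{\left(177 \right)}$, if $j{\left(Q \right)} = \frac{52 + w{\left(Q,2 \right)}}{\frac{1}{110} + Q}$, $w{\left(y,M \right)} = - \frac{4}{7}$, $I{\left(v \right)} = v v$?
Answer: $\frac{3172538223}{101087} \approx 31384.0$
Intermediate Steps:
$I{\left(v \right)} = v^{2}$
$w{\left(y,M \right)} = - \frac{4}{7}$ ($w{\left(y,M \right)} = \left(-4\right) \frac{1}{7} = - \frac{4}{7}$)
$j{\left(Q \right)} = \frac{360}{7 \left(\frac{1}{110} + Q\right)}$ ($j{\left(Q \right)} = \frac{52 - \frac{4}{7}}{\frac{1}{110} + Q} = \frac{360}{7 \left(\frac{1}{110} + Q\right)}$)
$j{\left(- \frac{130}{-141} \right)} + I{\left(177 \right)} = \frac{39600}{7 \left(1 + 110 \left(- \frac{130}{-141}\right)\right)} + 177^{2} = \frac{39600}{7 \left(1 + 110 \left(\left(-130\right) \left(- \frac{1}{141}\right)\right)\right)} + 31329 = \frac{39600}{7 \left(1 + 110 \cdot \frac{130}{141}\right)} + 31329 = \frac{39600}{7 \left(1 + \frac{14300}{141}\right)} + 31329 = \frac{39600}{7 \cdot \frac{14441}{141}} + 31329 = \frac{39600}{7} \cdot \frac{141}{14441} + 31329 = \frac{5583600}{101087} + 31329 = \frac{3172538223}{101087}$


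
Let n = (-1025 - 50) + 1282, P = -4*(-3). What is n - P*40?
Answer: -273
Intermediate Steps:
P = 12
n = 207 (n = -1075 + 1282 = 207)
n - P*40 = 207 - 12*40 = 207 - 1*480 = 207 - 480 = -273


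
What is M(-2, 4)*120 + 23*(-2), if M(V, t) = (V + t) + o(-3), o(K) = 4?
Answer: 674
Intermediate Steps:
M(V, t) = 4 + V + t (M(V, t) = (V + t) + 4 = 4 + V + t)
M(-2, 4)*120 + 23*(-2) = (4 - 2 + 4)*120 + 23*(-2) = 6*120 - 46 = 720 - 46 = 674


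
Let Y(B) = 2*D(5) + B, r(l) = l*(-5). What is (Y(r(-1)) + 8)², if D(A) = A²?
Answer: 3969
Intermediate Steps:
r(l) = -5*l
Y(B) = 50 + B (Y(B) = 2*5² + B = 2*25 + B = 50 + B)
(Y(r(-1)) + 8)² = ((50 - 5*(-1)) + 8)² = ((50 + 5) + 8)² = (55 + 8)² = 63² = 3969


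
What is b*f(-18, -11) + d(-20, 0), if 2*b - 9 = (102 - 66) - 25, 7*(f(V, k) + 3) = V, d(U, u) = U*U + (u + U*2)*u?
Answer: 2410/7 ≈ 344.29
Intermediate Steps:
d(U, u) = U**2 + u*(u + 2*U) (d(U, u) = U**2 + (u + 2*U)*u = U**2 + u*(u + 2*U))
f(V, k) = -3 + V/7
b = 10 (b = 9/2 + ((102 - 66) - 25)/2 = 9/2 + (36 - 25)/2 = 9/2 + (1/2)*11 = 9/2 + 11/2 = 10)
b*f(-18, -11) + d(-20, 0) = 10*(-3 + (1/7)*(-18)) + ((-20)**2 + 0**2 + 2*(-20)*0) = 10*(-3 - 18/7) + (400 + 0 + 0) = 10*(-39/7) + 400 = -390/7 + 400 = 2410/7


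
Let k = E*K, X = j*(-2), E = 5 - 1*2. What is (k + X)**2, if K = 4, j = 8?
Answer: 16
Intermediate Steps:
E = 3 (E = 5 - 2 = 3)
X = -16 (X = 8*(-2) = -16)
k = 12 (k = 3*4 = 12)
(k + X)**2 = (12 - 16)**2 = (-4)**2 = 16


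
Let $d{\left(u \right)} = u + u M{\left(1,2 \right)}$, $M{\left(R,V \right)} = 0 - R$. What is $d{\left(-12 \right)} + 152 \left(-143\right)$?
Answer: $-21736$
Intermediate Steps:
$M{\left(R,V \right)} = - R$
$d{\left(u \right)} = 0$ ($d{\left(u \right)} = u + u \left(\left(-1\right) 1\right) = u + u \left(-1\right) = u - u = 0$)
$d{\left(-12 \right)} + 152 \left(-143\right) = 0 + 152 \left(-143\right) = 0 - 21736 = -21736$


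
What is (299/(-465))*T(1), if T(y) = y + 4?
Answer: -299/93 ≈ -3.2151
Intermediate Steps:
T(y) = 4 + y
(299/(-465))*T(1) = (299/(-465))*(4 + 1) = (299*(-1/465))*5 = -299/465*5 = -299/93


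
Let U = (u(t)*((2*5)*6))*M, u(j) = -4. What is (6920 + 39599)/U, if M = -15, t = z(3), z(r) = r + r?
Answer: 46519/3600 ≈ 12.922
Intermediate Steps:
z(r) = 2*r
t = 6 (t = 2*3 = 6)
U = 3600 (U = -4*2*5*6*(-15) = -40*6*(-15) = -4*60*(-15) = -240*(-15) = 3600)
(6920 + 39599)/U = (6920 + 39599)/3600 = 46519*(1/3600) = 46519/3600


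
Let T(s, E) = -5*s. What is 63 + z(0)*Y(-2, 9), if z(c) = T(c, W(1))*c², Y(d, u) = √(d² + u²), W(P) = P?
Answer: 63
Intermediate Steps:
z(c) = -5*c³ (z(c) = (-5*c)*c² = -5*c³)
63 + z(0)*Y(-2, 9) = 63 + (-5*0³)*√((-2)² + 9²) = 63 + (-5*0)*√(4 + 81) = 63 + 0*√85 = 63 + 0 = 63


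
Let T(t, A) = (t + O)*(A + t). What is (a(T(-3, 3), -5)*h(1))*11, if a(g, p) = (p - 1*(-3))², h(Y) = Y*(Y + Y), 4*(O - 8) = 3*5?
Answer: 88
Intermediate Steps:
O = 47/4 (O = 8 + (3*5)/4 = 8 + (¼)*15 = 8 + 15/4 = 47/4 ≈ 11.750)
h(Y) = 2*Y² (h(Y) = Y*(2*Y) = 2*Y²)
T(t, A) = (47/4 + t)*(A + t) (T(t, A) = (t + 47/4)*(A + t) = (47/4 + t)*(A + t))
a(g, p) = (3 + p)² (a(g, p) = (p + 3)² = (3 + p)²)
(a(T(-3, 3), -5)*h(1))*11 = ((3 - 5)²*(2*1²))*11 = ((-2)²*(2*1))*11 = (4*2)*11 = 8*11 = 88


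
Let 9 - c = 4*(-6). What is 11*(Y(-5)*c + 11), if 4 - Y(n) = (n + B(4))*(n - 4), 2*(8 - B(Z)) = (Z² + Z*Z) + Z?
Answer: -47432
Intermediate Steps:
c = 33 (c = 9 - 4*(-6) = 9 - 1*(-24) = 9 + 24 = 33)
B(Z) = 8 - Z² - Z/2 (B(Z) = 8 - ((Z² + Z*Z) + Z)/2 = 8 - ((Z² + Z²) + Z)/2 = 8 - (2*Z² + Z)/2 = 8 - (Z + 2*Z²)/2 = 8 + (-Z² - Z/2) = 8 - Z² - Z/2)
Y(n) = 4 - (-10 + n)*(-4 + n) (Y(n) = 4 - (n + (8 - 1*4² - ½*4))*(n - 4) = 4 - (n + (8 - 1*16 - 2))*(-4 + n) = 4 - (n + (8 - 16 - 2))*(-4 + n) = 4 - (n - 10)*(-4 + n) = 4 - (-10 + n)*(-4 + n))
11*(Y(-5)*c + 11) = 11*((-36 - 1*(-5)² + 14*(-5))*33 + 11) = 11*((-36 - 1*25 - 70)*33 + 11) = 11*((-36 - 25 - 70)*33 + 11) = 11*(-131*33 + 11) = 11*(-4323 + 11) = 11*(-4312) = -47432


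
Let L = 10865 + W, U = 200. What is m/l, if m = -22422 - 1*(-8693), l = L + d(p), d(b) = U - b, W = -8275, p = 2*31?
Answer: -13729/2728 ≈ -5.0326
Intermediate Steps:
p = 62
L = 2590 (L = 10865 - 8275 = 2590)
d(b) = 200 - b
l = 2728 (l = 2590 + (200 - 1*62) = 2590 + (200 - 62) = 2590 + 138 = 2728)
m = -13729 (m = -22422 + 8693 = -13729)
m/l = -13729/2728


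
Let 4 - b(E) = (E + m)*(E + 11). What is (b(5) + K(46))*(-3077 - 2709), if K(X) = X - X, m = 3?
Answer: 717464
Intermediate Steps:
b(E) = 4 - (3 + E)*(11 + E) (b(E) = 4 - (E + 3)*(E + 11) = 4 - (3 + E)*(11 + E))
K(X) = 0
(b(5) + K(46))*(-3077 - 2709) = ((-29 - 1*5**2 - 14*5) + 0)*(-3077 - 2709) = ((-29 - 1*25 - 70) + 0)*(-5786) = ((-29 - 25 - 70) + 0)*(-5786) = (-124 + 0)*(-5786) = -124*(-5786) = 717464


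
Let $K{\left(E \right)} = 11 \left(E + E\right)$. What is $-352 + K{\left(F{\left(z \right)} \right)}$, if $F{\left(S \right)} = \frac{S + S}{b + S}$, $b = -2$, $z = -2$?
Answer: $-330$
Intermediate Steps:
$F{\left(S \right)} = \frac{2 S}{-2 + S}$ ($F{\left(S \right)} = \frac{S + S}{-2 + S} = \frac{2 S}{-2 + S}$)
$K{\left(E \right)} = 22 E$ ($K{\left(E \right)} = 11 \cdot 2 E = 22 E$)
$-352 + K{\left(F{\left(z \right)} \right)} = -352 + 22 \cdot 2 \left(-2\right) \frac{1}{-2 - 2} = -352 + 22 \cdot 2 \left(-2\right) \frac{1}{-4} = -352 + 22 \cdot 2 \left(-2\right) \left(- \frac{1}{4}\right) = -352 + 22 \cdot 1 = -352 + 22 = -330$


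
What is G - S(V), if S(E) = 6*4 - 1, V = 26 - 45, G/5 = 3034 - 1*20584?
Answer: -87773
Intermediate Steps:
G = -87750 (G = 5*(3034 - 1*20584) = 5*(3034 - 20584) = 5*(-17550) = -87750)
V = -19
S(E) = 23 (S(E) = 24 - 1 = 23)
G - S(V) = -87750 - 1*23 = -87750 - 23 = -87773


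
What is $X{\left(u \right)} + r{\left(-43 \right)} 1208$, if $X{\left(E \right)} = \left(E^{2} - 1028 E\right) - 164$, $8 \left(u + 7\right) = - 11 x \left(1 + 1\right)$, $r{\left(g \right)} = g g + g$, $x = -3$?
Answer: $\frac{34883209}{16} \approx 2.1802 \cdot 10^{6}$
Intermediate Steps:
$r{\left(g \right)} = g + g^{2}$ ($r{\left(g \right)} = g^{2} + g = g + g^{2}$)
$u = \frac{5}{4}$ ($u = -7 + \frac{\left(-11\right) \left(-3\right) \left(1 + 1\right)}{8} = -7 + \frac{33 \cdot 2}{8} = -7 + \frac{1}{8} \cdot 66 = -7 + \frac{33}{4} = \frac{5}{4} \approx 1.25$)
$X{\left(E \right)} = -164 + E^{2} - 1028 E$
$X{\left(u \right)} + r{\left(-43 \right)} 1208 = \left(-164 + \left(\frac{5}{4}\right)^{2} - 1285\right) + - 43 \left(1 - 43\right) 1208 = \left(-164 + \frac{25}{16} - 1285\right) + \left(-43\right) \left(-42\right) 1208 = - \frac{23159}{16} + 1806 \cdot 1208 = - \frac{23159}{16} + 2181648 = \frac{34883209}{16}$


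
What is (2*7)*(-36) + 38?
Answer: -466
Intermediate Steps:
(2*7)*(-36) + 38 = 14*(-36) + 38 = -504 + 38 = -466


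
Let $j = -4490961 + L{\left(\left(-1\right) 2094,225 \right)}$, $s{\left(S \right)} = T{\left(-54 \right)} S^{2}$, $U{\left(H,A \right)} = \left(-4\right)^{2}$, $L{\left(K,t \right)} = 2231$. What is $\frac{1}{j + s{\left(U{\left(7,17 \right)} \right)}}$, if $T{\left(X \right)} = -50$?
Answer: $- \frac{1}{4501530} \approx -2.2215 \cdot 10^{-7}$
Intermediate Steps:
$U{\left(H,A \right)} = 16$
$s{\left(S \right)} = - 50 S^{2}$
$j = -4488730$ ($j = -4490961 + 2231 = -4488730$)
$\frac{1}{j + s{\left(U{\left(7,17 \right)} \right)}} = \frac{1}{-4488730 - 50 \cdot 16^{2}} = \frac{1}{-4488730 - 12800} = \frac{1}{-4501530} = - \frac{1}{4501530}$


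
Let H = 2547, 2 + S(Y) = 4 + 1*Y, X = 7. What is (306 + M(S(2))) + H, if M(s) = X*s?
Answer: 2881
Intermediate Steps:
S(Y) = 2 + Y (S(Y) = -2 + (4 + 1*Y) = -2 + (4 + Y) = 2 + Y)
M(s) = 7*s
(306 + M(S(2))) + H = (306 + 7*(2 + 2)) + 2547 = (306 + 7*4) + 2547 = (306 + 28) + 2547 = 334 + 2547 = 2881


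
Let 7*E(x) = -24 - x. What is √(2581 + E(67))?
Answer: 2*√642 ≈ 50.675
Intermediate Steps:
E(x) = -24/7 - x/7 (E(x) = (-24 - x)/7 = -24/7 - x/7)
√(2581 + E(67)) = √(2581 + (-24/7 - ⅐*67)) = √(2581 + (-24/7 - 67/7)) = √(2581 - 13) = √2568 = 2*√642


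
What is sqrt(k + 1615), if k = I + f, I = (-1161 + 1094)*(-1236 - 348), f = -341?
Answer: sqrt(107402) ≈ 327.72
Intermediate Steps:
I = 106128 (I = -67*(-1584) = 106128)
k = 105787 (k = 106128 - 341 = 105787)
sqrt(k + 1615) = sqrt(105787 + 1615) = sqrt(107402)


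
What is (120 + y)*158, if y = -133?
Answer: -2054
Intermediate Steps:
(120 + y)*158 = (120 - 133)*158 = -13*158 = -2054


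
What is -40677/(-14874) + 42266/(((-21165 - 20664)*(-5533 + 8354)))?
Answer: 228535306229/83577437346 ≈ 2.7344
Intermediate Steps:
-40677/(-14874) + 42266/(((-21165 - 20664)*(-5533 + 8354))) = -40677*(-1/14874) + 42266/((-41829*2821)) = 13559/4958 + 42266/(-117999609) = 13559/4958 + 42266*(-1/117999609) = 13559/4958 - 6038/16857087 = 228535306229/83577437346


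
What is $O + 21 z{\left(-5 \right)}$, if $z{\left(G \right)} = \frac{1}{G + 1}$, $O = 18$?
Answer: $\frac{51}{4} \approx 12.75$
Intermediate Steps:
$z{\left(G \right)} = \frac{1}{1 + G}$
$O + 21 z{\left(-5 \right)} = 18 + \frac{21}{1 - 5} = 18 + \frac{21}{-4} = 18 + 21 \left(- \frac{1}{4}\right) = 18 - \frac{21}{4} = \frac{51}{4}$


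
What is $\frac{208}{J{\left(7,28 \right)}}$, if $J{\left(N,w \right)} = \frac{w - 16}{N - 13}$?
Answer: $-104$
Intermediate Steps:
$J{\left(N,w \right)} = \frac{-16 + w}{-13 + N}$
$\frac{208}{J{\left(7,28 \right)}} = \frac{208}{\frac{1}{-13 + 7} \left(-16 + 28\right)} = \frac{208}{\frac{1}{-6} \cdot 12} = \frac{208}{\left(- \frac{1}{6}\right) 12} = \frac{208}{-2} = 208 \left(- \frac{1}{2}\right) = -104$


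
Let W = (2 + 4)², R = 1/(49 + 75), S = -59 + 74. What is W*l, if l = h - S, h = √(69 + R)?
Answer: -540 + 18*√265267/31 ≈ -240.94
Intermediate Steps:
S = 15
R = 1/124 ≈ 0.0080645
W = 36 (W = 6² = 36)
h = √265267/62 (h = √(69 + 1/124) = √(8557/124) = √265267/62 ≈ 8.3071)
l = -15 + √265267/62 (l = √265267/62 - 1*15 = √265267/62 - 15 = -15 + √265267/62 ≈ -6.6929)
W*l = 36*(-15 + √265267/62) = -540 + 18*√265267/31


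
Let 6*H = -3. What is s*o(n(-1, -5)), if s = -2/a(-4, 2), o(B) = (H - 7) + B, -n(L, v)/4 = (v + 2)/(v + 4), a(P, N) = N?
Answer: 39/2 ≈ 19.500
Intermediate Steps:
H = -1/2 (H = (1/6)*(-3) = -1/2 ≈ -0.50000)
n(L, v) = -4*(2 + v)/(4 + v) (n(L, v) = -4*(v + 2)/(v + 4) = -4*(2 + v)/(4 + v))
o(B) = -15/2 + B (o(B) = (-1/2 - 7) + B = -15/2 + B)
s = -1 (s = -2/2 = -2*1/2 = -1)
s*o(n(-1, -5)) = -(-15/2 + 4*(-2 - 1*(-5))/(4 - 5)) = -(-15/2 + 4*(-2 + 5)/(-1)) = -(-15/2 + 4*(-1)*3) = -(-15/2 - 12) = -1*(-39/2) = 39/2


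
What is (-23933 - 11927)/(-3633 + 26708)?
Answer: -7172/4615 ≈ -1.5541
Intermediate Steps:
(-23933 - 11927)/(-3633 + 26708) = -35860/23075 = -35860*1/23075 = -7172/4615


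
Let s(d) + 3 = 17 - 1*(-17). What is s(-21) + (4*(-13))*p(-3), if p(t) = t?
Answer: 187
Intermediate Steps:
s(d) = 31 (s(d) = -3 + (17 - 1*(-17)) = -3 + (17 + 17) = -3 + 34 = 31)
s(-21) + (4*(-13))*p(-3) = 31 + (4*(-13))*(-3) = 31 - 52*(-3) = 31 + 156 = 187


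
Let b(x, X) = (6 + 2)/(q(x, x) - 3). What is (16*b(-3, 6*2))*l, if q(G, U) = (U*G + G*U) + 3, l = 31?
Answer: 1984/9 ≈ 220.44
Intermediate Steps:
q(G, U) = 3 + 2*G*U (q(G, U) = (G*U + G*U) + 3 = 2*G*U + 3 = 3 + 2*G*U)
b(x, X) = 4/x² (b(x, X) = (6 + 2)/((3 + 2*x*x) - 3) = 8/((3 + 2*x²) - 3) = 8/((2*x²)) = 8*(1/(2*x²)) = 4/x²)
(16*b(-3, 6*2))*l = (16*(4/(-3)²))*31 = (16*(4*(⅑)))*31 = (16*(4/9))*31 = (64/9)*31 = 1984/9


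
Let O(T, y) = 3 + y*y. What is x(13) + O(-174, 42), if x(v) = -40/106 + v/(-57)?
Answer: 5336278/3021 ≈ 1766.4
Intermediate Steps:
x(v) = -20/53 - v/57 (x(v) = -40*1/106 + v*(-1/57) = -20/53 - v/57)
O(T, y) = 3 + y**2
x(13) + O(-174, 42) = (-20/53 - 1/57*13) + (3 + 42**2) = (-20/53 - 13/57) + (3 + 1764) = -1829/3021 + 1767 = 5336278/3021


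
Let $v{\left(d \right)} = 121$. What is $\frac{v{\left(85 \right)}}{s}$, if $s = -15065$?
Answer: $- \frac{121}{15065} \approx -0.0080319$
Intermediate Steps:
$\frac{v{\left(85 \right)}}{s} = \frac{121}{-15065} = 121 \left(- \frac{1}{15065}\right) = - \frac{121}{15065}$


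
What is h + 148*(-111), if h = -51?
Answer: -16479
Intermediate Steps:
h + 148*(-111) = -51 + 148*(-111) = -51 - 16428 = -16479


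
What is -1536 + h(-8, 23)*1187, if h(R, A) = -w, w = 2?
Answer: -3910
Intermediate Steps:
h(R, A) = -2 (h(R, A) = -1*2 = -2)
-1536 + h(-8, 23)*1187 = -1536 - 2*1187 = -1536 - 2374 = -3910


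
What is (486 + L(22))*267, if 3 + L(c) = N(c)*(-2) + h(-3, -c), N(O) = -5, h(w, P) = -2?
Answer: 131097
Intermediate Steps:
L(c) = 5 (L(c) = -3 + (-5*(-2) - 2) = -3 + (10 - 2) = -3 + 8 = 5)
(486 + L(22))*267 = (486 + 5)*267 = 491*267 = 131097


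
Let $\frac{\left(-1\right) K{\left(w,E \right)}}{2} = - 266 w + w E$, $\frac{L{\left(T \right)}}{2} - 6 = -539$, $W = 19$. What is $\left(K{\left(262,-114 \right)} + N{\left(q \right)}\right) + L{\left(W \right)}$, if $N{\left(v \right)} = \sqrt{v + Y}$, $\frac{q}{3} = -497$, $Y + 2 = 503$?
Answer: $198054 + 3 i \sqrt{110} \approx 1.9805 \cdot 10^{5} + 31.464 i$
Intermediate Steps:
$Y = 501$ ($Y = -2 + 503 = 501$)
$L{\left(T \right)} = -1066$ ($L{\left(T \right)} = 12 + 2 \left(-539\right) = 12 - 1078 = -1066$)
$q = -1491$ ($q = 3 \left(-497\right) = -1491$)
$K{\left(w,E \right)} = 532 w - 2 E w$ ($K{\left(w,E \right)} = - 2 \left(- 266 w + w E\right) = - 2 \left(- 266 w + E w\right) = 532 w - 2 E w$)
$N{\left(v \right)} = \sqrt{501 + v}$ ($N{\left(v \right)} = \sqrt{v + 501} = \sqrt{501 + v}$)
$\left(K{\left(262,-114 \right)} + N{\left(q \right)}\right) + L{\left(W \right)} = \left(2 \cdot 262 \left(266 - -114\right) + \sqrt{501 - 1491}\right) - 1066 = \left(2 \cdot 262 \left(266 + 114\right) + \sqrt{-990}\right) - 1066 = \left(2 \cdot 262 \cdot 380 + 3 i \sqrt{110}\right) - 1066 = \left(199120 + 3 i \sqrt{110}\right) - 1066 = 198054 + 3 i \sqrt{110}$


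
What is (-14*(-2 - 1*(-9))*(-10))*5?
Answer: 4900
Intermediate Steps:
(-14*(-2 - 1*(-9))*(-10))*5 = (-14*(-2 + 9)*(-10))*5 = (-14*7*(-10))*5 = -98*(-10)*5 = 980*5 = 4900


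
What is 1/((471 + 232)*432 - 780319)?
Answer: -1/476623 ≈ -2.0981e-6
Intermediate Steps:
1/((471 + 232)*432 - 780319) = 1/(703*432 - 780319) = 1/(303696 - 780319) = 1/(-476623) = -1/476623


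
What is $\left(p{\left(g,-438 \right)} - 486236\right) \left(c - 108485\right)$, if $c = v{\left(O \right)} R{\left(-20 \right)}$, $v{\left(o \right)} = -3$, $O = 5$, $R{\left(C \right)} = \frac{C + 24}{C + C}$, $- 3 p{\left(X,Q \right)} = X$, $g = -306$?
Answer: $\frac{263690505749}{5} \approx 5.2738 \cdot 10^{10}$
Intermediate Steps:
$p{\left(X,Q \right)} = - \frac{X}{3}$
$R{\left(C \right)} = \frac{24 + C}{2 C}$
$c = \frac{3}{10}$ ($c = - 3 \frac{24 - 20}{2 \left(-20\right)} = - 3 \cdot \frac{1}{2} \left(- \frac{1}{20}\right) 4 = \left(-3\right) \left(- \frac{1}{10}\right) = \frac{3}{10} \approx 0.3$)
$\left(p{\left(g,-438 \right)} - 486236\right) \left(c - 108485\right) = \left(\left(- \frac{1}{3}\right) \left(-306\right) - 486236\right) \left(\frac{3}{10} - 108485\right) = \left(102 - 486236\right) \left(- \frac{1084847}{10}\right) = \left(-486134\right) \left(- \frac{1084847}{10}\right) = \frac{263690505749}{5}$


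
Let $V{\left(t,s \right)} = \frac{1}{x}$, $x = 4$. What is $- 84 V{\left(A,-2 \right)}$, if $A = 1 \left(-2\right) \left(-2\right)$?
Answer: $-21$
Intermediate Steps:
$A = 4$ ($A = \left(-2\right) \left(-2\right) = 4$)
$V{\left(t,s \right)} = \frac{1}{4}$
$- 84 V{\left(A,-2 \right)} = \left(-84\right) \frac{1}{4} = -21$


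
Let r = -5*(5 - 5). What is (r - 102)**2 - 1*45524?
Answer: -35120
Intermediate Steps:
r = 0 (r = -5*0 = 0)
(r - 102)**2 - 1*45524 = (0 - 102)**2 - 1*45524 = (-102)**2 - 45524 = 10404 - 45524 = -35120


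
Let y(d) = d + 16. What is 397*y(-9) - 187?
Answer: 2592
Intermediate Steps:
y(d) = 16 + d
397*y(-9) - 187 = 397*(16 - 9) - 187 = 397*7 - 187 = 2779 - 187 = 2592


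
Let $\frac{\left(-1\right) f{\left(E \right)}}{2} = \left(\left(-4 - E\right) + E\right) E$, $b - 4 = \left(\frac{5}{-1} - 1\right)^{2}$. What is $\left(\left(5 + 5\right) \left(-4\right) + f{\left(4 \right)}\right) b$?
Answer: $-320$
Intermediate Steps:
$b = 40$ ($b = 4 + \left(\frac{5}{-1} - 1\right)^{2} = 4 + \left(5 \left(-1\right) - 1\right)^{2} = 4 + \left(-5 - 1\right)^{2} = 4 + \left(-6\right)^{2} = 4 + 36 = 40$)
$f{\left(E \right)} = 8 E$ ($f{\left(E \right)} = - 2 \left(\left(-4 - E\right) + E\right) E = - 2 \left(- 4 E\right) = 8 E$)
$\left(\left(5 + 5\right) \left(-4\right) + f{\left(4 \right)}\right) b = \left(\left(5 + 5\right) \left(-4\right) + 8 \cdot 4\right) 40 = \left(10 \left(-4\right) + 32\right) 40 = \left(-40 + 32\right) 40 = \left(-8\right) 40 = -320$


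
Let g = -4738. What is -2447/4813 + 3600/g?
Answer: -14460343/11401997 ≈ -1.2682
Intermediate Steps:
-2447/4813 + 3600/g = -2447/4813 + 3600/(-4738) = -2447*1/4813 + 3600*(-1/4738) = -2447/4813 - 1800/2369 = -14460343/11401997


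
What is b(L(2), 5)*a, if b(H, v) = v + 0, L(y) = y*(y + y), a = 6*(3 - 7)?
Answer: -120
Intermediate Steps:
a = -24 (a = 6*(-4) = -24)
L(y) = 2*y² (L(y) = y*(2*y) = 2*y²)
b(H, v) = v
b(L(2), 5)*a = 5*(-24) = -120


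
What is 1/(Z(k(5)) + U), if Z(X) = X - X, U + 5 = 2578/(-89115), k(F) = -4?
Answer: -89115/448153 ≈ -0.19885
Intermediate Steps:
U = -448153/89115 (U = -5 + 2578/(-89115) = -5 + 2578*(-1/89115) = -5 - 2578/89115 = -448153/89115 ≈ -5.0289)
Z(X) = 0
1/(Z(k(5)) + U) = 1/(0 - 448153/89115) = 1/(-448153/89115) = -89115/448153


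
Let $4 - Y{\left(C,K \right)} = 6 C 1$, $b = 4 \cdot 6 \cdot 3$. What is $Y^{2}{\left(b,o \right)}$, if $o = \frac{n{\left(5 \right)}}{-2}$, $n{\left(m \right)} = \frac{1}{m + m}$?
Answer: $183184$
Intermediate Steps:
$n{\left(m \right)} = \frac{1}{2 m}$
$o = - \frac{1}{20}$ ($o = \frac{\frac{1}{2} \cdot \frac{1}{5}}{-2} = \frac{1}{2} \cdot \frac{1}{5} \left(- \frac{1}{2}\right) = \frac{1}{10} \left(- \frac{1}{2}\right) = - \frac{1}{20} \approx -0.05$)
$b = 72$ ($b = 24 \cdot 3 = 72$)
$Y{\left(C,K \right)} = 4 - 6 C$ ($Y{\left(C,K \right)} = 4 - 6 C 1 = 4 - 6 C$)
$Y^{2}{\left(b,o \right)} = \left(4 - 432\right)^{2} = \left(-428\right)^{2} = 183184$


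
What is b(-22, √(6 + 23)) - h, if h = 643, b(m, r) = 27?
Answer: -616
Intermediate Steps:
b(-22, √(6 + 23)) - h = 27 - 1*643 = 27 - 643 = -616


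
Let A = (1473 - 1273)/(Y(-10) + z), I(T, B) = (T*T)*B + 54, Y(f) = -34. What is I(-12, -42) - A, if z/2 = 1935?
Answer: -5748296/959 ≈ -5994.1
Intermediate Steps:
z = 3870 (z = 2*1935 = 3870)
I(T, B) = 54 + B*T² (I(T, B) = T²*B + 54 = B*T² + 54 = 54 + B*T²)
A = 50/959 (A = (1473 - 1273)/(-34 + 3870) = 200/3836 = 200*(1/3836) = 50/959 ≈ 0.052138)
I(-12, -42) - A = (54 - 42*(-12)²) - 1*50/959 = (54 - 42*144) - 50/959 = (54 - 6048) - 50/959 = -5994 - 50/959 = -5748296/959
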